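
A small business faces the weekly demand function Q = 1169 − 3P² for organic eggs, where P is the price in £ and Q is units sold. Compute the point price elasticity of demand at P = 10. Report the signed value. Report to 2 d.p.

At P = 10, Q = 869.
dQ/dP = −6P = -60.
ε = (dQ/dP)(P/Q) = (-60)(10/869).

-0.69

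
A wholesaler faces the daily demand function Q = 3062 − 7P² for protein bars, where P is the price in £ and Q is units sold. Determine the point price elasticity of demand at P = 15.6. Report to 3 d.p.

At P = 15.6, Q = 1358.480.
dQ/dP = −14P = -218.400.
ε = (dQ/dP)(P/Q) = (-218.400)(15.6/1358.480).
|ε| > 1, so demand is elastic at this price.

-2.508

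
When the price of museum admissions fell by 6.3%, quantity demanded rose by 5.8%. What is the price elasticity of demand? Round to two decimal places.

-0.92

ε = %ΔQ / %ΔP = (5.8)/(-6.3) = -0.921.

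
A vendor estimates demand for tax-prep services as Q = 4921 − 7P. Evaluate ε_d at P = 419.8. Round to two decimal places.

-1.48

At P = 419.8, Q = 1982.400.
dQ/dP = −7.
ε = (dQ/dP)(P/Q) = (-7)(419.8/1982.400).
|ε| > 1, so demand is elastic at this price.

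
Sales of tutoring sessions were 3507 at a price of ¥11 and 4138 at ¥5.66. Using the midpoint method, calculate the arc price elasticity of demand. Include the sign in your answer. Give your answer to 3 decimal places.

-0.258

ΔQ = 4138 − 3507 = 631; ΔP = 5.66 − 11 = -5.34.
Midpoints: P̄ = 8.33, Q̄ = 3822.5.
ε = (ΔQ/ΔP)(P̄/Q̄) = (631/-5.34)(8.33/3822.5).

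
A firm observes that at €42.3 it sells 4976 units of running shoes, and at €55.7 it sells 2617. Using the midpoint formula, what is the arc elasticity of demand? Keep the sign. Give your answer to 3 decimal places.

ΔQ = 2617 − 4976 = -2359; ΔP = 55.7 − 42.3 = 13.4.
Midpoints: P̄ = 49.00, Q̄ = 3796.5.
ε = (ΔQ/ΔP)(P̄/Q̄) = (-2359/13.4)(49.00/3796.5).

-2.272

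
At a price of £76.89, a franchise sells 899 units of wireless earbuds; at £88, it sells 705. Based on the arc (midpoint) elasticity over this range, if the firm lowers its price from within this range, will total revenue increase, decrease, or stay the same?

Arc ε = (-194/11.11)(82.44/802.0) ≈ -1.795.
|ε| = 1.80 > 1, so demand is elastic. A price cut therefore raises total revenue.

increase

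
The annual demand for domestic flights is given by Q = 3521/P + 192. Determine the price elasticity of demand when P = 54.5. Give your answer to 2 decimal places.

-0.25

At P = 54.5, Q = 256.606.
dQ/dP = −3521/P² = -1.185.
ε = (dQ/dP)(P/Q) = (-1.185)(54.5/256.606).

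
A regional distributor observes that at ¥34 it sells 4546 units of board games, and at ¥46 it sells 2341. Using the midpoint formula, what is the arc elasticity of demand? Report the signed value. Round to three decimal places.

-2.134

ΔQ = 2341 − 4546 = -2205; ΔP = 46 − 34 = 12.
Midpoints: P̄ = 40.00, Q̄ = 3443.5.
ε = (ΔQ/ΔP)(P̄/Q̄) = (-2205/12)(40.00/3443.5).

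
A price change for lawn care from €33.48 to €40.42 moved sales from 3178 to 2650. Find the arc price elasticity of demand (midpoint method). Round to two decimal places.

-0.96

ΔQ = 2650 − 3178 = -528; ΔP = 40.42 − 33.48 = 6.94.
Midpoints: P̄ = 36.95, Q̄ = 2914.0.
ε = (ΔQ/ΔP)(P̄/Q̄) = (-528/6.94)(36.95/2914.0).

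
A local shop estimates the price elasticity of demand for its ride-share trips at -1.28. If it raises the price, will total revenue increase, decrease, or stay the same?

|ε| = 1.28 > 1, so demand is elastic. A price rise therefore reduces total revenue.

decrease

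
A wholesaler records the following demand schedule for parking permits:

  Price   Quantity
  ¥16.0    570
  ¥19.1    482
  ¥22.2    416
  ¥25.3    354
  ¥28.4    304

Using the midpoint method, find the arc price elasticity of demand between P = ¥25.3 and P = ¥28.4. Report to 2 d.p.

-1.32

At P = 25.3, Q = 354; at P = 28.4, Q = 304.
ΔQ = -50, ΔP = 3.1. Midpoints: P̄ = 26.85, Q̄ = 329.0.
ε = (ΔQ/ΔP)(P̄/Q̄) = (-50/3.1)(26.85/329.0).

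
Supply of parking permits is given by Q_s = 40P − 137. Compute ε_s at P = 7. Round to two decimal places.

At P = 7, Q_s = 143.
dQ_s/dP = 40.
ε_s = (dQ_s/dP)(P/Q_s) = (40)(7/143).

1.96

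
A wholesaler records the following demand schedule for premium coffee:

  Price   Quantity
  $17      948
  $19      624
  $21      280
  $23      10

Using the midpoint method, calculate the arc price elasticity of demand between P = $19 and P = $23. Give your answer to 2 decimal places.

At P = 19, Q = 624; at P = 23, Q = 10.
ΔQ = -614, ΔP = 4. Midpoints: P̄ = 21.00, Q̄ = 317.0.
ε = (ΔQ/ΔP)(P̄/Q̄) = (-614/4)(21.00/317.0).

-10.17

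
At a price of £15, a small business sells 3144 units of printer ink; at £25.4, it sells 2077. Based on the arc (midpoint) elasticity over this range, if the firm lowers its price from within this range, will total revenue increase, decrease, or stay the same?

decrease

Arc ε = (-1067/10.4)(20.20/2610.5) ≈ -0.794.
|ε| = 0.79 < 1, so demand is inelastic. A price cut therefore reduces total revenue.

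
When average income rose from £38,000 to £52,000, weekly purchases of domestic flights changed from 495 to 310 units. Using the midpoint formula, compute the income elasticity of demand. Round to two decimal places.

-1.48

ΔQ = -185, ΔI = 14000. Midpoints: Ī = 45,000, Q̄ = 402.5.
ε_I = (ΔQ/ΔI)(Ī/Q̄) = (-185/14000)(45000/402.5).
ε_I < 0, so the good is inferior.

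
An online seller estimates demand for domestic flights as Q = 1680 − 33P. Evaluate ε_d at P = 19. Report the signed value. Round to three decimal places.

-0.595

At P = 19, Q = 1053.
dQ/dP = −33.
ε = (dQ/dP)(P/Q) = (-33)(19/1053).
|ε| < 1, so demand is inelastic at this price.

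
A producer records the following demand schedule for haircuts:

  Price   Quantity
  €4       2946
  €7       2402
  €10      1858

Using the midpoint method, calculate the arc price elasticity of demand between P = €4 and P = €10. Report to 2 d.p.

-0.53

At P = 4, Q = 2946; at P = 10, Q = 1858.
ΔQ = -1088, ΔP = 6. Midpoints: P̄ = 7.00, Q̄ = 2402.0.
ε = (ΔQ/ΔP)(P̄/Q̄) = (-1088/6)(7.00/2402.0).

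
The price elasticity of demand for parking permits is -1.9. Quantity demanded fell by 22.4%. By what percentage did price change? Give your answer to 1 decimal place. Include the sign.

11.8%

%ΔP ≈ %ΔQ / ε = (-22.4%)/(-1.9) = 11.79%.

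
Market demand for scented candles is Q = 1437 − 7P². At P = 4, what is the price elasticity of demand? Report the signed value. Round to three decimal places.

-0.169

At P = 4, Q = 1325.
dQ/dP = −14P = -56.
ε = (dQ/dP)(P/Q) = (-56)(4/1325).
|ε| < 1, so demand is inelastic at this price.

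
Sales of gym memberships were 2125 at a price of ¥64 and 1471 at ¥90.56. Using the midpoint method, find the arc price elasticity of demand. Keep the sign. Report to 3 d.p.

-1.058

ΔQ = 1471 − 2125 = -654; ΔP = 90.56 − 64 = 26.56.
Midpoints: P̄ = 77.28, Q̄ = 1798.0.
ε = (ΔQ/ΔP)(P̄/Q̄) = (-654/26.56)(77.28/1798.0).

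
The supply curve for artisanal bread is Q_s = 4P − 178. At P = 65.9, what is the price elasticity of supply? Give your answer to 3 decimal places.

At P = 65.9, Q_s = 85.60.
dQ_s/dP = 4.
ε_s = (dQ_s/dP)(P/Q_s) = (4)(65.9/85.60).

3.079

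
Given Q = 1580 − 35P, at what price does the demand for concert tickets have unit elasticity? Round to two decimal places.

For linear demand Q = a − bP, ε = −bP/(a − bP). |ε| = 1 when bP = a − bP, i.e. P = a/(2b).
P = 1580/(2·35) = 1580/70 = 22.5714.

22.57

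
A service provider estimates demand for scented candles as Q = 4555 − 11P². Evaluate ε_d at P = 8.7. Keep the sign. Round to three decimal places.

-0.447

At P = 8.7, Q = 3722.410.
dQ/dP = −22P = -191.400.
ε = (dQ/dP)(P/Q) = (-191.400)(8.7/3722.410).
|ε| < 1, so demand is inelastic at this price.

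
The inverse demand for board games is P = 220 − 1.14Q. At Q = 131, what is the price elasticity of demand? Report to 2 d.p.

At Q = 131, P = 220 − 1.14(131) = 70.66.
dP/dQ = −1.14, so dQ/dP = 1/(−1.14) = -0.877.
ε = (dQ/dP)(P/Q) = (-0.877)(70.66/131).

-0.47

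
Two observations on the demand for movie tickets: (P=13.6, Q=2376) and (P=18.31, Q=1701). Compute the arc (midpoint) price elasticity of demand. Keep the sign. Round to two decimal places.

ΔQ = 1701 − 2376 = -675; ΔP = 18.31 − 13.6 = 4.71.
Midpoints: P̄ = 15.95, Q̄ = 2038.5.
ε = (ΔQ/ΔP)(P̄/Q̄) = (-675/4.71)(15.95/2038.5).

-1.12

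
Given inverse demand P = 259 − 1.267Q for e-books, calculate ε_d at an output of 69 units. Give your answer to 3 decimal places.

At Q = 69, P = 259 − 1.267(69) = 171.58.
dP/dQ = −1.267, so dQ/dP = 1/(−1.267) = -0.789.
ε = (dQ/dP)(P/Q) = (-0.789)(171.58/69).

-1.963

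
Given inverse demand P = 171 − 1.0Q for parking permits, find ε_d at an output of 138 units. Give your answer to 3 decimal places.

At Q = 138, P = 171 − 1.0(138) = 33.00.
dP/dQ = −1.0, so dQ/dP = 1/(−1.0) = -1.000.
ε = (dQ/dP)(P/Q) = (-1.000)(33.00/138).

-0.239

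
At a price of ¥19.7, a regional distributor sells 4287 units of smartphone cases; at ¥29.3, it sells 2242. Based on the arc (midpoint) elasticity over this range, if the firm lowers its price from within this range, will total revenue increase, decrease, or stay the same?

increase

Arc ε = (-2045/9.6)(24.50/3264.5) ≈ -1.599.
|ε| = 1.60 > 1, so demand is elastic. A price cut therefore raises total revenue.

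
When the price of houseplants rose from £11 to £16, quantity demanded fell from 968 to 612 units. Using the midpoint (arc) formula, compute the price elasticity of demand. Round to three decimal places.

-1.217

ΔQ = 612 − 968 = -356; ΔP = 16 − 11 = 5.
Midpoints: P̄ = 13.50, Q̄ = 790.0.
ε = (ΔQ/ΔP)(P̄/Q̄) = (-356/5)(13.50/790.0).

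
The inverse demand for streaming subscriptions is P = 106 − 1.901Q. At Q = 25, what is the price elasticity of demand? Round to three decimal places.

-1.230

At Q = 25, P = 106 − 1.901(25) = 58.48.
dP/dQ = −1.901, so dQ/dP = 1/(−1.901) = -0.526.
ε = (dQ/dP)(P/Q) = (-0.526)(58.48/25).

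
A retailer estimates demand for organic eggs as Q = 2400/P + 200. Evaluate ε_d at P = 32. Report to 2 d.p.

At P = 32, Q = 275.
dQ/dP = −2400/P² = -2.344.
ε = (dQ/dP)(P/Q) = (-2.344)(32/275).
|ε| < 1, so demand is inelastic at this price.

-0.27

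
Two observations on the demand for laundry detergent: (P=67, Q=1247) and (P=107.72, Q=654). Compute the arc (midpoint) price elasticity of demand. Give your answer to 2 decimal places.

ΔQ = 654 − 1247 = -593; ΔP = 107.72 − 67 = 40.72.
Midpoints: P̄ = 87.36, Q̄ = 950.5.
ε = (ΔQ/ΔP)(P̄/Q̄) = (-593/40.72)(87.36/950.5).

-1.34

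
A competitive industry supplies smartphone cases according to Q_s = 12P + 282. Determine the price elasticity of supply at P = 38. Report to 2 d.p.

At P = 38, Q_s = 738.
dQ_s/dP = 12.
ε_s = (dQ_s/dP)(P/Q_s) = (12)(38/738).

0.62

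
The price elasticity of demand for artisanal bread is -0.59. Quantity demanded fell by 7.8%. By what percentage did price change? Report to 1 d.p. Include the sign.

13.2%

%ΔP ≈ %ΔQ / ε = (-7.8%)/(-0.59) = 13.22%.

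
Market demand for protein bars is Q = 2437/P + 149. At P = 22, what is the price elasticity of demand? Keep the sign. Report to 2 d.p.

At P = 22, Q = 259.773.
dQ/dP = −2437/P² = -5.035.
ε = (dQ/dP)(P/Q) = (-5.035)(22/259.773).

-0.43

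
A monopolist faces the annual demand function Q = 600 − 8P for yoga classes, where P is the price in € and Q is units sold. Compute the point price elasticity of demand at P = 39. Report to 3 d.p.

-1.083

At P = 39, Q = 288.
dQ/dP = −8.
ε = (dQ/dP)(P/Q) = (-8)(39/288).
|ε| > 1, so demand is elastic at this price.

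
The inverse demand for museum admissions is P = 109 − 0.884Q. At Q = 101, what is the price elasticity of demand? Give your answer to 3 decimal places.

At Q = 101, P = 109 − 0.884(101) = 19.72.
dP/dQ = −0.884, so dQ/dP = 1/(−0.884) = -1.131.
ε = (dQ/dP)(P/Q) = (-1.131)(19.72/101).

-0.221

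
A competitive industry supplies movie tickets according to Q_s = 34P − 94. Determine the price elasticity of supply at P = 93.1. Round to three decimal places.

At P = 93.1, Q_s = 3071.40.
dQ_s/dP = 34.
ε_s = (dQ_s/dP)(P/Q_s) = (34)(93.1/3071.40).

1.031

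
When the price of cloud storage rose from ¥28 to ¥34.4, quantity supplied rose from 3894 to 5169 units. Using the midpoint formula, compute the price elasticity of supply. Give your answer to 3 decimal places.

ΔQ = 5169 − 3894 = 1275; ΔP = 34.4 − 28 = 6.4.
Midpoints: P̄ = 31.20, Q̄ = 4531.5.
ε_s = (ΔQ/ΔP)(P̄/Q̄) = (1275/6.4)(31.20/4531.5).

1.372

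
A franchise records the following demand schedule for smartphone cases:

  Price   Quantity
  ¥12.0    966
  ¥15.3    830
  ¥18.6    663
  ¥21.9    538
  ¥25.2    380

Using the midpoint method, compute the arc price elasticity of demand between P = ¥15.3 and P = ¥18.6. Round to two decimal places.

-1.15

At P = 15.3, Q = 830; at P = 18.6, Q = 663.
ΔQ = -167, ΔP = 3.3. Midpoints: P̄ = 16.95, Q̄ = 746.5.
ε = (ΔQ/ΔP)(P̄/Q̄) = (-167/3.3)(16.95/746.5).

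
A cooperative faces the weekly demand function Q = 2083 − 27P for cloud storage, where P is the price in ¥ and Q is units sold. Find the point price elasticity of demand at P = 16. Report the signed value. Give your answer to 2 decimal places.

-0.26

At P = 16, Q = 1651.
dQ/dP = −27.
ε = (dQ/dP)(P/Q) = (-27)(16/1651).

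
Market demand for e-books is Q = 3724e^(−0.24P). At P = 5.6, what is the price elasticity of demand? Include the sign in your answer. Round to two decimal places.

At P = 5.6, Q = 971.221.
dQ/dP = −0.24·3724e^(−0.24P) = −0.24Q = -233.093.
ε = (dQ/dP)(P/Q) = (-233.093)(5.6/971.221).

-1.34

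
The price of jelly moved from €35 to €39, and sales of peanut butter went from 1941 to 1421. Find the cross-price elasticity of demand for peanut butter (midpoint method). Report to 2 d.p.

ΔQ_x = 1421 − 1941 = -520; ΔP_y = 39 − 35 = 4.
Midpoints: P̄_y = 37.00, Q̄_x = 1681.0.
ε_xy = (ΔQ_x/ΔP_y)(P̄_y/Q̄_x) = (-520/4)(37.00/1681.0).

-2.86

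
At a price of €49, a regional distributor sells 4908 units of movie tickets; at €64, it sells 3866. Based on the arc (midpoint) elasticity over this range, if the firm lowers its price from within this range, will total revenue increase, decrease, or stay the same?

Arc ε = (-1042/15)(56.50/4387.0) ≈ -0.895.
|ε| = 0.89 < 1, so demand is inelastic. A price cut therefore reduces total revenue.

decrease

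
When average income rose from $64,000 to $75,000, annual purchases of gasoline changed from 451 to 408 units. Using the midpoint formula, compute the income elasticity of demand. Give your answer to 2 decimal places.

-0.63

ΔQ = -43, ΔI = 11000. Midpoints: Ī = 69,500, Q̄ = 429.5.
ε_I = (ΔQ/ΔI)(Ī/Q̄) = (-43/11000)(69500/429.5).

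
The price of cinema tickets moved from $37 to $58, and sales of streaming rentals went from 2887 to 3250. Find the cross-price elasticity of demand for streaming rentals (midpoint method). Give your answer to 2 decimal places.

ΔQ_x = 3250 − 2887 = 363; ΔP_y = 58 − 37 = 21.
Midpoints: P̄_y = 47.50, Q̄_x = 3068.5.
ε_xy = (ΔQ_x/ΔP_y)(P̄_y/Q̄_x) = (363/21)(47.50/3068.5).

0.27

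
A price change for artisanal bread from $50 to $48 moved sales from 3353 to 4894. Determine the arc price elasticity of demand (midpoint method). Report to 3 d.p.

-9.156

ΔQ = 4894 − 3353 = 1541; ΔP = 48 − 50 = -2.
Midpoints: P̄ = 49.00, Q̄ = 4123.5.
ε = (ΔQ/ΔP)(P̄/Q̄) = (1541/-2)(49.00/4123.5).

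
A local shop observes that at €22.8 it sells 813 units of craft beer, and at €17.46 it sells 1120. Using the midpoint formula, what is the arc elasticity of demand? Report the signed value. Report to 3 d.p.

ΔQ = 1120 − 813 = 307; ΔP = 17.46 − 22.8 = -5.34.
Midpoints: P̄ = 20.13, Q̄ = 966.5.
ε = (ΔQ/ΔP)(P̄/Q̄) = (307/-5.34)(20.13/966.5).

-1.197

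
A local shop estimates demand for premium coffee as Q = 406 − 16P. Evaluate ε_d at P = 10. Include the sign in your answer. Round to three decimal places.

At P = 10, Q = 246.
dQ/dP = −16.
ε = (dQ/dP)(P/Q) = (-16)(10/246).
|ε| < 1, so demand is inelastic at this price.

-0.650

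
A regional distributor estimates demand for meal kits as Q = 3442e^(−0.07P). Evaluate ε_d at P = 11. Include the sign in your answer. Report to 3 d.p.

-0.770

At P = 11, Q = 1593.691.
dQ/dP = −0.07·3442e^(−0.07P) = −0.07Q = -111.558.
ε = (dQ/dP)(P/Q) = (-111.558)(11/1593.691).
|ε| < 1, so demand is inelastic at this price.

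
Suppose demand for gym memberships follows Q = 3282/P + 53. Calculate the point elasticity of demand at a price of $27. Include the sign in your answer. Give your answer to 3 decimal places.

At P = 27, Q = 174.556.
dQ/dP = −3282/P² = -4.502.
ε = (dQ/dP)(P/Q) = (-4.502)(27/174.556).

-0.696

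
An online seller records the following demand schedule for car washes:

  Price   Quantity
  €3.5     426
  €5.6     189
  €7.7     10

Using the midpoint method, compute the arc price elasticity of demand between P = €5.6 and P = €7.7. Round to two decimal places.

-5.70

At P = 5.6, Q = 189; at P = 7.7, Q = 10.
ΔQ = -179, ΔP = 2.1. Midpoints: P̄ = 6.65, Q̄ = 99.5.
ε = (ΔQ/ΔP)(P̄/Q̄) = (-179/2.1)(6.65/99.5).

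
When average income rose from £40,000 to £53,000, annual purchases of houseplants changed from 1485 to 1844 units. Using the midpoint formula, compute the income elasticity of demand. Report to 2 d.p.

0.77

ΔQ = 359, ΔI = 13000. Midpoints: Ī = 46,500, Q̄ = 1664.5.
ε_I = (ΔQ/ΔI)(Ī/Q̄) = (359/13000)(46500/1664.5).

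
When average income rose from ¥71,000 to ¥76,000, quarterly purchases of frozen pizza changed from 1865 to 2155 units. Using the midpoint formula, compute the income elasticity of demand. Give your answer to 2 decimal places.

ΔQ = 290, ΔI = 5000. Midpoints: Ī = 73,500, Q̄ = 2010.0.
ε_I = (ΔQ/ΔI)(Ī/Q̄) = (290/5000)(73500/2010.0).
ε_I > 0, so the good is normal.

2.12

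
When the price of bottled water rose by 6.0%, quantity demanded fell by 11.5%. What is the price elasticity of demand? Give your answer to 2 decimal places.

ε = %ΔQ / %ΔP = (-11.5)/(6.0) = -1.917.

-1.92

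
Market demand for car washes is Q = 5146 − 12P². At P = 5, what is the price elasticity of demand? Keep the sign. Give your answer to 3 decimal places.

-0.124

At P = 5, Q = 4846.
dQ/dP = −24P = -120.
ε = (dQ/dP)(P/Q) = (-120)(5/4846).
|ε| < 1, so demand is inelastic at this price.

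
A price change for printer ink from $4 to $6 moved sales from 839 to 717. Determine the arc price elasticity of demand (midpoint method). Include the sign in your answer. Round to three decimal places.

ΔQ = 717 − 839 = -122; ΔP = 6 − 4 = 2.
Midpoints: P̄ = 5.00, Q̄ = 778.0.
ε = (ΔQ/ΔP)(P̄/Q̄) = (-122/2)(5.00/778.0).

-0.392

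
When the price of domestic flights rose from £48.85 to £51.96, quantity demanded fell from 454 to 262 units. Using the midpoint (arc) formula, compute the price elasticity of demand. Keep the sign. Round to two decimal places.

-8.69

ΔQ = 262 − 454 = -192; ΔP = 51.96 − 48.85 = 3.11.
Midpoints: P̄ = 50.41, Q̄ = 358.0.
ε = (ΔQ/ΔP)(P̄/Q̄) = (-192/3.11)(50.41/358.0).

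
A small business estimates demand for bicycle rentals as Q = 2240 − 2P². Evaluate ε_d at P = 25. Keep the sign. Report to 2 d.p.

-2.53

At P = 25, Q = 990.
dQ/dP = −4P = -100.
ε = (dQ/dP)(P/Q) = (-100)(25/990).
|ε| > 1, so demand is elastic at this price.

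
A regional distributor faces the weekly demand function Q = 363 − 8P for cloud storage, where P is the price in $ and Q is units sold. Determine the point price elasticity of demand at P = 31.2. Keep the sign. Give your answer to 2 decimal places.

At P = 31.2, Q = 113.400.
dQ/dP = −8.
ε = (dQ/dP)(P/Q) = (-8)(31.2/113.400).

-2.20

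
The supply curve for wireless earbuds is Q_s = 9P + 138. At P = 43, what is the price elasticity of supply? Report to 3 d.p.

0.737

At P = 43, Q_s = 525.
dQ_s/dP = 9.
ε_s = (dQ_s/dP)(P/Q_s) = (9)(43/525).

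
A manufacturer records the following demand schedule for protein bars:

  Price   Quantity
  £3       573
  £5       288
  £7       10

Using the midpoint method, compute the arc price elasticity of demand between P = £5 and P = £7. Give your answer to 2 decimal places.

At P = 5, Q = 288; at P = 7, Q = 10.
ΔQ = -278, ΔP = 2. Midpoints: P̄ = 6.00, Q̄ = 149.0.
ε = (ΔQ/ΔP)(P̄/Q̄) = (-278/2)(6.00/149.0).

-5.60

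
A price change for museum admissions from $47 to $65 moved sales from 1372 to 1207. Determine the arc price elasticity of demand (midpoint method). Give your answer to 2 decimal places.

ΔQ = 1207 − 1372 = -165; ΔP = 65 − 47 = 18.
Midpoints: P̄ = 56.00, Q̄ = 1289.5.
ε = (ΔQ/ΔP)(P̄/Q̄) = (-165/18)(56.00/1289.5).

-0.40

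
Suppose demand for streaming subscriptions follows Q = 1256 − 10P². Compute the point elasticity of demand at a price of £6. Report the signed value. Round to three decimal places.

At P = 6, Q = 896.
dQ/dP = −20P = -120.
ε = (dQ/dP)(P/Q) = (-120)(6/896).

-0.804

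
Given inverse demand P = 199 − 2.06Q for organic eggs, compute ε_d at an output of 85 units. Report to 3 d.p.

At Q = 85, P = 199 − 2.06(85) = 23.90.
dP/dQ = −2.06, so dQ/dP = 1/(−2.06) = -0.485.
ε = (dQ/dP)(P/Q) = (-0.485)(23.90/85).

-0.136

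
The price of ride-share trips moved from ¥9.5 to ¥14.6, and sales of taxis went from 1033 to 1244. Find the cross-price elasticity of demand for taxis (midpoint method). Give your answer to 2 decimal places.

0.44

ΔQ_x = 1244 − 1033 = 211; ΔP_y = 14.6 − 9.5 = 5.1.
Midpoints: P̄_y = 12.05, Q̄_x = 1138.5.
ε_xy = (ΔQ_x/ΔP_y)(P̄_y/Q̄_x) = (211/5.1)(12.05/1138.5).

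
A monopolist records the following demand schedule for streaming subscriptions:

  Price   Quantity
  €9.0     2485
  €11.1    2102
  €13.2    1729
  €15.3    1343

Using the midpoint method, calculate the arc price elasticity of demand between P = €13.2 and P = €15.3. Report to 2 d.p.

At P = 13.2, Q = 1729; at P = 15.3, Q = 1343.
ΔQ = -386, ΔP = 2.1. Midpoints: P̄ = 14.25, Q̄ = 1536.0.
ε = (ΔQ/ΔP)(P̄/Q̄) = (-386/2.1)(14.25/1536.0).

-1.71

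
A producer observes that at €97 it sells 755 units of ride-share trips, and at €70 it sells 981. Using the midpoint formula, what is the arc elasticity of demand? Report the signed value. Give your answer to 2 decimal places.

-0.81

ΔQ = 981 − 755 = 226; ΔP = 70 − 97 = -27.
Midpoints: P̄ = 83.50, Q̄ = 868.0.
ε = (ΔQ/ΔP)(P̄/Q̄) = (226/-27)(83.50/868.0).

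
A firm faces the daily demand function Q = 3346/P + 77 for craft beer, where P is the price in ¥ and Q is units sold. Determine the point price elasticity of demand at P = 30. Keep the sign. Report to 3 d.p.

At P = 30, Q = 188.533.
dQ/dP = −3346/P² = -3.718.
ε = (dQ/dP)(P/Q) = (-3.718)(30/188.533).
|ε| < 1, so demand is inelastic at this price.

-0.592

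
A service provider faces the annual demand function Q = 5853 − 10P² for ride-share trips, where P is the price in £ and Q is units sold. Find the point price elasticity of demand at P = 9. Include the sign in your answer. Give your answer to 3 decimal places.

At P = 9, Q = 5043.
dQ/dP = −20P = -180.
ε = (dQ/dP)(P/Q) = (-180)(9/5043).

-0.321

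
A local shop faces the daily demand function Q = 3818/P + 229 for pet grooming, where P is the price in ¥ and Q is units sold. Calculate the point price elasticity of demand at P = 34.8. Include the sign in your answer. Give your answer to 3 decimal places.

At P = 34.8, Q = 338.713.
dQ/dP = −3818/P² = -3.153.
ε = (dQ/dP)(P/Q) = (-3.153)(34.8/338.713).

-0.324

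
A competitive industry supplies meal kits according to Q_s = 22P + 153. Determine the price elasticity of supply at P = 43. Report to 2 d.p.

At P = 43, Q_s = 1099.
dQ_s/dP = 22.
ε_s = (dQ_s/dP)(P/Q_s) = (22)(43/1099).

0.86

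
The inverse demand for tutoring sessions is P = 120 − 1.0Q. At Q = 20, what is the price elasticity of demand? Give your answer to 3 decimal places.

-5.000

At Q = 20, P = 120 − 1.0(20) = 100.00.
dP/dQ = −1.0, so dQ/dP = 1/(−1.0) = -1.000.
ε = (dQ/dP)(P/Q) = (-1.000)(100.00/20).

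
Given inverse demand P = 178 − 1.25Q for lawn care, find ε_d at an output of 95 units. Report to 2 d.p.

At Q = 95, P = 178 − 1.25(95) = 59.25.
dP/dQ = −1.25, so dQ/dP = 1/(−1.25) = -0.800.
ε = (dQ/dP)(P/Q) = (-0.800)(59.25/95).

-0.50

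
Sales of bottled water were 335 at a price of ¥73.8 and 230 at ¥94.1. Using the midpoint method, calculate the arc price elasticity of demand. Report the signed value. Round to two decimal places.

ΔQ = 230 − 335 = -105; ΔP = 94.1 − 73.8 = 20.3.
Midpoints: P̄ = 83.95, Q̄ = 282.5.
ε = (ΔQ/ΔP)(P̄/Q̄) = (-105/20.3)(83.95/282.5).

-1.54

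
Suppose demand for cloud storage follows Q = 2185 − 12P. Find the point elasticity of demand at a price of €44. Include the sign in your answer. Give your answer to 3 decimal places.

-0.319

At P = 44, Q = 1657.
dQ/dP = −12.
ε = (dQ/dP)(P/Q) = (-12)(44/1657).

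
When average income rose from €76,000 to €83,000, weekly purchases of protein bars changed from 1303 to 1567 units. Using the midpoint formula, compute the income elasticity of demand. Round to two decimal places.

2.09

ΔQ = 264, ΔI = 7000. Midpoints: Ī = 79,500, Q̄ = 1435.0.
ε_I = (ΔQ/ΔI)(Ī/Q̄) = (264/7000)(79500/1435.0).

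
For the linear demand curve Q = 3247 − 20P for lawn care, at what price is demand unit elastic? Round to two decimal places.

For linear demand Q = a − bP, ε = −bP/(a − bP). |ε| = 1 when bP = a − bP, i.e. P = a/(2b).
P = 3247/(2·20) = 3247/40 = 81.1750.

81.18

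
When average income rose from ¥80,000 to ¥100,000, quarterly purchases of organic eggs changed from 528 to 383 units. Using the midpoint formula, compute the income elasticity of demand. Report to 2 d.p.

-1.43

ΔQ = -145, ΔI = 20000. Midpoints: Ī = 90,000, Q̄ = 455.5.
ε_I = (ΔQ/ΔI)(Ī/Q̄) = (-145/20000)(90000/455.5).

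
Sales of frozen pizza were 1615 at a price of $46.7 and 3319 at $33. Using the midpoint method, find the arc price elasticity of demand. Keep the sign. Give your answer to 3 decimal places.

ΔQ = 3319 − 1615 = 1704; ΔP = 33 − 46.7 = -13.7.
Midpoints: P̄ = 39.85, Q̄ = 2467.0.
ε = (ΔQ/ΔP)(P̄/Q̄) = (1704/-13.7)(39.85/2467.0).

-2.009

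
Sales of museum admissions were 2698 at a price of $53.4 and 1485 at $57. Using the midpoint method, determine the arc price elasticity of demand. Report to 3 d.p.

ΔQ = 1485 − 2698 = -1213; ΔP = 57 − 53.4 = 3.6.
Midpoints: P̄ = 55.20, Q̄ = 2091.5.
ε = (ΔQ/ΔP)(P̄/Q̄) = (-1213/3.6)(55.20/2091.5).

-8.893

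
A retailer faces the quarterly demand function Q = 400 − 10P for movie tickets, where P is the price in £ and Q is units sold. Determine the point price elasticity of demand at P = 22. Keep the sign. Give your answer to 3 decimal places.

At P = 22, Q = 180.
dQ/dP = −10.
ε = (dQ/dP)(P/Q) = (-10)(22/180).
|ε| > 1, so demand is elastic at this price.

-1.222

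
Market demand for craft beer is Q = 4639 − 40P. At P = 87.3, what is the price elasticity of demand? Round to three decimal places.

-3.044

At P = 87.3, Q = 1147.
dQ/dP = −40.
ε = (dQ/dP)(P/Q) = (-40)(87.3/1147).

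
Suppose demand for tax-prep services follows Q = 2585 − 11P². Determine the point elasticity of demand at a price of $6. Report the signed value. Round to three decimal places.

At P = 6, Q = 2189.
dQ/dP = −22P = -132.
ε = (dQ/dP)(P/Q) = (-132)(6/2189).

-0.362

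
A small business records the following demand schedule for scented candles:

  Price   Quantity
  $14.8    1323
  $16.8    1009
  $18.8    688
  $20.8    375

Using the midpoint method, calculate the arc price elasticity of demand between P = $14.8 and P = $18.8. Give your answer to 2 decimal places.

-2.65

At P = 14.8, Q = 1323; at P = 18.8, Q = 688.
ΔQ = -635, ΔP = 4.0. Midpoints: P̄ = 16.80, Q̄ = 1005.5.
ε = (ΔQ/ΔP)(P̄/Q̄) = (-635/4.0)(16.80/1005.5).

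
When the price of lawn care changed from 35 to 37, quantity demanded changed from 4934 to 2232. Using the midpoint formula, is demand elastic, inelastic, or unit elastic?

Arc ε ≈ -13.574.
|ε| = 13.57 > 1.

elastic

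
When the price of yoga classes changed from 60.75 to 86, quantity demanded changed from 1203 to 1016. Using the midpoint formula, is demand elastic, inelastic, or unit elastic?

Arc ε ≈ -0.490.
|ε| = 0.49 < 1.

inelastic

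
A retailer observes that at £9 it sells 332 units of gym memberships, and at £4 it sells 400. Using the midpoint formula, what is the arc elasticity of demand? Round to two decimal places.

ΔQ = 400 − 332 = 68; ΔP = 4 − 9 = -5.
Midpoints: P̄ = 6.50, Q̄ = 366.0.
ε = (ΔQ/ΔP)(P̄/Q̄) = (68/-5)(6.50/366.0).

-0.24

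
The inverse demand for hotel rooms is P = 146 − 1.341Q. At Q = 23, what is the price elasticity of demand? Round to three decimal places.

At Q = 23, P = 146 − 1.341(23) = 115.16.
dP/dQ = −1.341, so dQ/dP = 1/(−1.341) = -0.746.
ε = (dQ/dP)(P/Q) = (-0.746)(115.16/23).

-3.734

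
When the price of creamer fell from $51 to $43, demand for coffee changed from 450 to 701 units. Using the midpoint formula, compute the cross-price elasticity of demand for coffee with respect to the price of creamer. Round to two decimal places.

ΔQ_x = 701 − 450 = 251; ΔP_y = 43 − 51 = -8.
Midpoints: P̄_y = 47.00, Q̄_x = 575.5.
ε_xy = (ΔQ_x/ΔP_y)(P̄_y/Q̄_x) = (251/-8)(47.00/575.5).

-2.56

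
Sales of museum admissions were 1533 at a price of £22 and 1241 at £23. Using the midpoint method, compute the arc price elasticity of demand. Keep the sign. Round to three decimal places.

ΔQ = 1241 − 1533 = -292; ΔP = 23 − 22 = 1.
Midpoints: P̄ = 22.50, Q̄ = 1387.0.
ε = (ΔQ/ΔP)(P̄/Q̄) = (-292/1)(22.50/1387.0).

-4.737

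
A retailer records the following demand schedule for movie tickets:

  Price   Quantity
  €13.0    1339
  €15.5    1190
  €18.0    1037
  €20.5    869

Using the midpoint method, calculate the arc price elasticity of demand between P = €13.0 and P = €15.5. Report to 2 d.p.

At P = 13.0, Q = 1339; at P = 15.5, Q = 1190.
ΔQ = -149, ΔP = 2.5. Midpoints: P̄ = 14.25, Q̄ = 1264.5.
ε = (ΔQ/ΔP)(P̄/Q̄) = (-149/2.5)(14.25/1264.5).

-0.67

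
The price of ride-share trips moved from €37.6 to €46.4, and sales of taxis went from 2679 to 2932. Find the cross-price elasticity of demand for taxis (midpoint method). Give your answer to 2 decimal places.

ΔQ_x = 2932 − 2679 = 253; ΔP_y = 46.4 − 37.6 = 8.8.
Midpoints: P̄_y = 42.00, Q̄_x = 2805.5.
ε_xy = (ΔQ_x/ΔP_y)(P̄_y/Q̄_x) = (253/8.8)(42.00/2805.5).
ε_xy > 0, so the goods are substitutes.

0.43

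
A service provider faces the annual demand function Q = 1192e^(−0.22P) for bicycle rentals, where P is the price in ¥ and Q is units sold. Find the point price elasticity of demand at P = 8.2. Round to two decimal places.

At P = 8.2, Q = 196.250.
dQ/dP = −0.22·1192e^(−0.22P) = −0.22Q = -43.175.
ε = (dQ/dP)(P/Q) = (-43.175)(8.2/196.250).
|ε| > 1, so demand is elastic at this price.

-1.80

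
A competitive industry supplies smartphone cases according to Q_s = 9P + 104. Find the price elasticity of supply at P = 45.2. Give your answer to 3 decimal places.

0.796

At P = 45.2, Q_s = 510.80.
dQ_s/dP = 9.
ε_s = (dQ_s/dP)(P/Q_s) = (9)(45.2/510.80).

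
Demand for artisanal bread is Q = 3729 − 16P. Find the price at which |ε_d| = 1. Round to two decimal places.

For linear demand Q = a − bP, ε = −bP/(a − bP). |ε| = 1 when bP = a − bP, i.e. P = a/(2b).
P = 3729/(2·16) = 3729/32 = 116.5312.

116.53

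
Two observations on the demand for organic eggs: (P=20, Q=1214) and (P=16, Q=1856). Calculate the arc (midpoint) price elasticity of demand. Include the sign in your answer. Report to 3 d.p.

-1.882

ΔQ = 1856 − 1214 = 642; ΔP = 16 − 20 = -4.
Midpoints: P̄ = 18.00, Q̄ = 1535.0.
ε = (ΔQ/ΔP)(P̄/Q̄) = (642/-4)(18.00/1535.0).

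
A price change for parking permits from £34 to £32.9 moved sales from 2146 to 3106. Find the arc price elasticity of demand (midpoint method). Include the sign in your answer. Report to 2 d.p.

-11.12

ΔQ = 3106 − 2146 = 960; ΔP = 32.9 − 34 = -1.1.
Midpoints: P̄ = 33.45, Q̄ = 2626.0.
ε = (ΔQ/ΔP)(P̄/Q̄) = (960/-1.1)(33.45/2626.0).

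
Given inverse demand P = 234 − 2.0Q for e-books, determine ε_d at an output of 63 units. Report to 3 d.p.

-0.857

At Q = 63, P = 234 − 2.0(63) = 108.00.
dP/dQ = −2.0, so dQ/dP = 1/(−2.0) = -0.500.
ε = (dQ/dP)(P/Q) = (-0.500)(108.00/63).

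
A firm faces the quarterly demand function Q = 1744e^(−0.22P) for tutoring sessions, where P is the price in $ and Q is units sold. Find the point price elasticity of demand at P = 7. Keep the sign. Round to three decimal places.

At P = 7, Q = 373.881.
dQ/dP = −0.22·1744e^(−0.22P) = −0.22Q = -82.254.
ε = (dQ/dP)(P/Q) = (-82.254)(7/373.881).

-1.540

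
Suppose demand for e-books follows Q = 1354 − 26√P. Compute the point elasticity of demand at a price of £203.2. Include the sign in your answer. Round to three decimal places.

At P = 203.2, Q = 983.375.
dQ/dP = −26/(2√P) = -0.912.
ε = (dQ/dP)(P/Q) = (-0.912)(203.2/983.375).

-0.188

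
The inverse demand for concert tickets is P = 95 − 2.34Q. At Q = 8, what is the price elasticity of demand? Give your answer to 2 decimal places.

At Q = 8, P = 95 − 2.34(8) = 76.28.
dP/dQ = −2.34, so dQ/dP = 1/(−2.34) = -0.427.
ε = (dQ/dP)(P/Q) = (-0.427)(76.28/8).

-4.07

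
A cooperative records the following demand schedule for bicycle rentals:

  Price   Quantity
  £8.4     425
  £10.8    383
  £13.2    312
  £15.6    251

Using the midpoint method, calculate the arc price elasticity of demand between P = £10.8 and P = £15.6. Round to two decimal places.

At P = 10.8, Q = 383; at P = 15.6, Q = 251.
ΔQ = -132, ΔP = 4.8. Midpoints: P̄ = 13.20, Q̄ = 317.0.
ε = (ΔQ/ΔP)(P̄/Q̄) = (-132/4.8)(13.20/317.0).

-1.15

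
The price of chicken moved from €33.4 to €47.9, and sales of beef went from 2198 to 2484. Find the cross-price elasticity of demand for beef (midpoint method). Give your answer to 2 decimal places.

ΔQ_x = 2484 − 2198 = 286; ΔP_y = 47.9 − 33.4 = 14.5.
Midpoints: P̄_y = 40.65, Q̄_x = 2341.0.
ε_xy = (ΔQ_x/ΔP_y)(P̄_y/Q̄_x) = (286/14.5)(40.65/2341.0).
ε_xy > 0, so the goods are substitutes.

0.34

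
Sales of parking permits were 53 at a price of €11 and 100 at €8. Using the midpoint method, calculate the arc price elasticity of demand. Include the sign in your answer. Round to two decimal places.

-1.95

ΔQ = 100 − 53 = 47; ΔP = 8 − 11 = -3.
Midpoints: P̄ = 9.50, Q̄ = 76.5.
ε = (ΔQ/ΔP)(P̄/Q̄) = (47/-3)(9.50/76.5).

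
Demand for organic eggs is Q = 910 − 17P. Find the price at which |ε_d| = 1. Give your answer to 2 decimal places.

For linear demand Q = a − bP, ε = −bP/(a − bP). |ε| = 1 when bP = a − bP, i.e. P = a/(2b).
P = 910/(2·17) = 910/34 = 26.7647.

26.76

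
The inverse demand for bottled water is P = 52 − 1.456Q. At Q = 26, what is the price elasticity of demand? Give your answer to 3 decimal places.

-0.374

At Q = 26, P = 52 − 1.456(26) = 14.14.
dP/dQ = −1.456, so dQ/dP = 1/(−1.456) = -0.687.
ε = (dQ/dP)(P/Q) = (-0.687)(14.14/26).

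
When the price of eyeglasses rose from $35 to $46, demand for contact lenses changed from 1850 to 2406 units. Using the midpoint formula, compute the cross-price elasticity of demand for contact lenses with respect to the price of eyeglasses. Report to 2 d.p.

0.96

ΔQ_x = 2406 − 1850 = 556; ΔP_y = 46 − 35 = 11.
Midpoints: P̄_y = 40.50, Q̄_x = 2128.0.
ε_xy = (ΔQ_x/ΔP_y)(P̄_y/Q̄_x) = (556/11)(40.50/2128.0).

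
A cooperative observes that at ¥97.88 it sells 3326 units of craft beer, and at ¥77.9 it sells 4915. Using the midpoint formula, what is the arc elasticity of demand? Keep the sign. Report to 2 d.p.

ΔQ = 4915 − 3326 = 1589; ΔP = 77.9 − 97.88 = -19.98.
Midpoints: P̄ = 87.89, Q̄ = 4120.5.
ε = (ΔQ/ΔP)(P̄/Q̄) = (1589/-19.98)(87.89/4120.5).

-1.70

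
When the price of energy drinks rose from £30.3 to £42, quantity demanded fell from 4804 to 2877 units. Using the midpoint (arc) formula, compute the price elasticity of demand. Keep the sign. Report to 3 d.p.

-1.550

ΔQ = 2877 − 4804 = -1927; ΔP = 42 − 30.3 = 11.7.
Midpoints: P̄ = 36.15, Q̄ = 3840.5.
ε = (ΔQ/ΔP)(P̄/Q̄) = (-1927/11.7)(36.15/3840.5).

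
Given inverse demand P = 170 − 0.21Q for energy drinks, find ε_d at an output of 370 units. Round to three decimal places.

-1.188

At Q = 370, P = 170 − 0.21(370) = 92.30.
dP/dQ = −0.21, so dQ/dP = 1/(−0.21) = -4.762.
ε = (dQ/dP)(P/Q) = (-4.762)(92.30/370).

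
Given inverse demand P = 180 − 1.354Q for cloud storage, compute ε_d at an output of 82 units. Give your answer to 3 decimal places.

-0.621

At Q = 82, P = 180 − 1.354(82) = 68.97.
dP/dQ = −1.354, so dQ/dP = 1/(−1.354) = -0.739.
ε = (dQ/dP)(P/Q) = (-0.739)(68.97/82).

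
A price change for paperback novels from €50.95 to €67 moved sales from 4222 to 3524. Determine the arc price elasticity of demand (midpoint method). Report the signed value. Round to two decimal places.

-0.66

ΔQ = 3524 − 4222 = -698; ΔP = 67 − 50.95 = 16.05.
Midpoints: P̄ = 58.98, Q̄ = 3873.0.
ε = (ΔQ/ΔP)(P̄/Q̄) = (-698/16.05)(58.98/3873.0).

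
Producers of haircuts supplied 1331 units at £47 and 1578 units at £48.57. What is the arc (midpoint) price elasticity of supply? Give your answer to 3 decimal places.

ΔQ = 1578 − 1331 = 247; ΔP = 48.57 − 47 = 1.57.
Midpoints: P̄ = 47.78, Q̄ = 1454.5.
ε_s = (ΔQ/ΔP)(P̄/Q̄) = (247/1.57)(47.78/1454.5).

5.169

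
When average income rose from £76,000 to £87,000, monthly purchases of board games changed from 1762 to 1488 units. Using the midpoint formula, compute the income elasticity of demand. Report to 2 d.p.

-1.25

ΔQ = -274, ΔI = 11000. Midpoints: Ī = 81,500, Q̄ = 1625.0.
ε_I = (ΔQ/ΔI)(Ī/Q̄) = (-274/11000)(81500/1625.0).
ε_I < 0, so the good is inferior.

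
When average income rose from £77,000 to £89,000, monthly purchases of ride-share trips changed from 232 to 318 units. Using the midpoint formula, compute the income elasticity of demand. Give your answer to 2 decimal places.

ΔQ = 86, ΔI = 12000. Midpoints: Ī = 83,000, Q̄ = 275.0.
ε_I = (ΔQ/ΔI)(Ī/Q̄) = (86/12000)(83000/275.0).
ε_I > 0, so the good is normal.

2.16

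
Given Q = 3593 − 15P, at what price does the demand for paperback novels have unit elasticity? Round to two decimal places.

For linear demand Q = a − bP, ε = −bP/(a − bP). |ε| = 1 when bP = a − bP, i.e. P = a/(2b).
P = 3593/(2·15) = 3593/30 = 119.7667.

119.77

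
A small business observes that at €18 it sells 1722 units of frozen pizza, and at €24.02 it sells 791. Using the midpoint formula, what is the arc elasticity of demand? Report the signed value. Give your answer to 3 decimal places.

ΔQ = 791 − 1722 = -931; ΔP = 24.02 − 18 = 6.02.
Midpoints: P̄ = 21.01, Q̄ = 1256.5.
ε = (ΔQ/ΔP)(P̄/Q̄) = (-931/6.02)(21.01/1256.5).

-2.586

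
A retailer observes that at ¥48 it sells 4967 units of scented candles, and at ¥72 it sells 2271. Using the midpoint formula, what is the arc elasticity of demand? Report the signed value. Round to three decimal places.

ΔQ = 2271 − 4967 = -2696; ΔP = 72 − 48 = 24.
Midpoints: P̄ = 60.00, Q̄ = 3619.0.
ε = (ΔQ/ΔP)(P̄/Q̄) = (-2696/24)(60.00/3619.0).

-1.862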